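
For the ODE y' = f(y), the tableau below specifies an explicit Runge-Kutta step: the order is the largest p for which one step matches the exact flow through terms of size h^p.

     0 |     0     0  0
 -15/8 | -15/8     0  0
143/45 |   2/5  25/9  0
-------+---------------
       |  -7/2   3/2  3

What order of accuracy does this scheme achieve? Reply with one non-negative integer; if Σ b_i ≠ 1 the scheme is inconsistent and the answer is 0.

1

b = (-7/2, 3/2, 3)
c = (0, -15/8, 143/45)
Ac = (0, 0, -125/24)
Σ b_i: (-7/2)·1 + 3/2·1 + 3·1 = 1 ✓
b·c: 3/2·(-15/8) + 3·143/45 = 1613/240 ≠ 1/2 ⇒ order 1.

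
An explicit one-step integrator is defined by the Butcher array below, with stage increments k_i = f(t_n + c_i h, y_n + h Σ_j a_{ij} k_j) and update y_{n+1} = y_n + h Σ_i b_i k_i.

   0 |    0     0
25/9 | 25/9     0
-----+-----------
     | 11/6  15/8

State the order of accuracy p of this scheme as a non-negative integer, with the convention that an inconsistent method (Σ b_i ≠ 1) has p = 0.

0

b = (11/6, 15/8)
c = (0, 25/9)
Σ b_i: 11/6·1 + 15/8·1 = 89/24 ≠ 1 ⇒ order 0.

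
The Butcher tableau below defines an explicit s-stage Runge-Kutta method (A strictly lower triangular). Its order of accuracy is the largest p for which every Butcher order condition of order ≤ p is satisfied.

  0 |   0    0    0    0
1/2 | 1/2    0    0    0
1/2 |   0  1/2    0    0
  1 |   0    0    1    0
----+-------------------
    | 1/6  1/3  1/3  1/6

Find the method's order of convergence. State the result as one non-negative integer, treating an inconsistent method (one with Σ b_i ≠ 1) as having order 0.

4

b = (1/6, 1/3, 1/3, 1/6)
c = (0, 1/2, 1/2, 1)
Ac = (0, 0, 1/4, 1/2)
Σ b_i: 1/6·1 + 1/3·1 + 1/3·1 + 1/6·1 = 1 ✓
b·c: 1/3·1/2 + 1/3·1/2 + 1/6·1 = 1/2 ✓
b·c²: 1/3·1/4 + 1/3·1/4 + 1/6·1 = 1/3 ✓
b·Ac: 1/3·1/4 + 1/6·1/2 = 1/6 ✓
b·c³: 1/3·1/8 + 1/3·1/8 + 1/6·1 = 1/4 ✓
b·(c∘Ac): 1/3·1/8 + 1/6·1/2 = 1/8 ✓
b·Ac²: 1/3·1/8 + 1/6·1/4 = 1/12 ✓
b·A²c: 1/6·1/4 = 1/24 ✓; 4 stages ⇒ order 4.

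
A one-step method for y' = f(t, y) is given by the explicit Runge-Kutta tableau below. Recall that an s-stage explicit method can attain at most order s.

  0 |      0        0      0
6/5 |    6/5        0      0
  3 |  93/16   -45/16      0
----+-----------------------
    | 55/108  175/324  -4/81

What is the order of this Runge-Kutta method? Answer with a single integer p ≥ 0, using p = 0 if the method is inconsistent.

b = (55/108, 175/324, -4/81)
c = (0, 6/5, 3)
Ac = (0, 0, -27/8)
Σ b_i: 55/108·1 + 175/324·1 + (-4/81)·1 = 1 ✓
b·c: 175/324·6/5 + (-4/81)·3 = 1/2 ✓
b·c²: 175/324·36/25 + (-4/81)·9 = 1/3 ✓
b·Ac: (-4/81)·(-27/8) = 1/6 ✓; 3 stages ⇒ order 3.

3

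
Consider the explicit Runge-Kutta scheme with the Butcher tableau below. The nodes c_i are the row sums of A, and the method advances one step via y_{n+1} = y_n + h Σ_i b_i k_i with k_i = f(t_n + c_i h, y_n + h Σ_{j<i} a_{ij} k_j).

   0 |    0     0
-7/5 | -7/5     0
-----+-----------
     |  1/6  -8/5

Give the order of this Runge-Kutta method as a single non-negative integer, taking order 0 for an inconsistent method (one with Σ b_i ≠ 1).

0

b = (1/6, -8/5)
c = (0, -7/5)
Σ b_i: 1/6·1 + (-8/5)·1 = -43/30 ≠ 1 ⇒ order 0.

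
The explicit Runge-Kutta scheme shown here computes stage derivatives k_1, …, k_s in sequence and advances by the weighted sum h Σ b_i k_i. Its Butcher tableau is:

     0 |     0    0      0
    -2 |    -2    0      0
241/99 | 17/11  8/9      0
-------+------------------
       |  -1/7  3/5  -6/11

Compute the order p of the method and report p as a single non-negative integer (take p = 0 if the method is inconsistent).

b = (-1/7, 3/5, -6/11)
c = (0, -2, 241/99)
Ac = (0, 0, -16/9)
Σ b_i: (-1/7)·1 + 3/5·1 + (-6/11)·1 = -34/385 ≠ 1 ⇒ order 0.

0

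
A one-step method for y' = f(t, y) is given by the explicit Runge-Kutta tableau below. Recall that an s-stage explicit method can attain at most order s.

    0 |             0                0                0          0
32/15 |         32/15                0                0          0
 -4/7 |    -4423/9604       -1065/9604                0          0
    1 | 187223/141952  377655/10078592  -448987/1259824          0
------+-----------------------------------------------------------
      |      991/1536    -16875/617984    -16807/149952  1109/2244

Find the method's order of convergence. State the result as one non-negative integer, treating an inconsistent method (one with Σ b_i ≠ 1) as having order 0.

4

b = (991/1536, -16875/617984, -16807/149952, 1109/2244)
c = (0, 32/15, -4/7, 1)
Ac = (0, 0, -568/2401, 629/2218)
Σ b_i: 991/1536·1 + (-16875/617984)·1 + (-16807/149952)·1 + 1109/2244·1 = 1 ✓
b·c: (-16875/617984)·32/15 + (-16807/149952)·(-4/7) + 1109/2244·1 = 1/2 ✓
b·c²: (-16875/617984)·1024/225 + (-16807/149952)·16/49 + 1109/2244·1 = 1/3 ✓
b·Ac: (-16807/149952)·(-568/2401) + 1109/2244·629/2218 = 1/6 ✓
b·c³: (-16875/617984)·32768/3375 + (-16807/149952)·(-64/343) + 1109/2244·1 = 1/4 ✓
b·(c∘Ac): (-16807/149952)·2272/16807 + 1109/2244·629/2218 = 1/8 ✓
b·Ac²: (-16807/149952)·(-18176/36015) + 1109/2244·901/16635 = 1/12 ✓
b·A²c: 1109/2244·187/2218 = 1/24 ✓; 4 stages ⇒ order 4.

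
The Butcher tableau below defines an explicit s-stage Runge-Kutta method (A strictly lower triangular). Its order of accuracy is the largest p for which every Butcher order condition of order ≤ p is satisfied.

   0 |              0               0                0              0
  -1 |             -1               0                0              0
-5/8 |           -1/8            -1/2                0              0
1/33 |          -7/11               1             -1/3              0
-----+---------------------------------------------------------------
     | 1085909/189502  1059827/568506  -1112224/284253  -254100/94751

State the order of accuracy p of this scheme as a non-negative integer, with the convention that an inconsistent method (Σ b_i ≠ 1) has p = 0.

3

b = (1085909/189502, 1059827/568506, -1112224/284253, -254100/94751)
c = (0, -1, -5/8, 1/33)
Ac = (0, 0, 1/2, -19/24)
Σ b_i: 1085909/189502·1 + 1059827/568506·1 + (-1112224/284253)·1 + (-254100/94751)·1 = 1 ✓
b·c: 1059827/568506·(-1) + (-1112224/284253)·(-5/8) + (-254100/94751)·1/33 = 1/2 ✓
b·c²: 1059827/568506·1 + (-1112224/284253)·25/64 + (-254100/94751)·1/1089 = 1/3 ✓
b·Ac: (-1112224/284253)·1/2 + (-254100/94751)·(-19/24) = 1/6 ✓
b·c³: 1059827/568506·(-1) + (-1112224/284253)·(-125/512) + (-254100/94751)·1/35937 = -136432903/150085584 ≠ 1/4 ⇒ order 3.
b·(c∘Ac): (-1112224/284253)·(-5/16) + (-254100/94751)·(-19/792) = 243905/189502 ≠ 1/8
b·Ac²: (-1112224/284253)·(-1/2) + (-254100/94751)·167/192 = -1710883/4548048 ≠ 1/12
b·A²c: (-254100/94751)·(-1/6) = 42350/94751 ≠ 1/24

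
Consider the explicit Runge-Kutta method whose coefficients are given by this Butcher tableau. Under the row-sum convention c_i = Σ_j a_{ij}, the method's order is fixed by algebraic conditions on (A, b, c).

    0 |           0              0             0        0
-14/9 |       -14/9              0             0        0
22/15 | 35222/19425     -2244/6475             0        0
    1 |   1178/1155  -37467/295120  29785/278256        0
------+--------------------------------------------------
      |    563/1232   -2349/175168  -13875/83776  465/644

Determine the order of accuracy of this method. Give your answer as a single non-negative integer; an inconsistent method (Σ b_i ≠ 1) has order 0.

4

b = (563/1232, -2349/175168, -13875/83776, 465/644)
c = (0, -14/9, 22/15, 1)
Ac = (0, 0, 1496/2775, 989/2790)
Σ b_i: 563/1232·1 + (-2349/175168)·1 + (-13875/83776)·1 + 465/644·1 = 1 ✓
b·c: (-2349/175168)·(-14/9) + (-13875/83776)·22/15 + 465/644·1 = 1/2 ✓
b·c²: (-2349/175168)·196/81 + (-13875/83776)·484/225 + 465/644·1 = 1/3 ✓
b·Ac: (-13875/83776)·1496/2775 + 465/644·989/2790 = 1/6 ✓
b·c³: (-2349/175168)·(-2744/729) + (-13875/83776)·10648/3375 + 465/644·1 = 1/4 ✓
b·(c∘Ac): (-13875/83776)·32912/41625 + 465/644·989/2790 = 1/8 ✓
b·Ac²: (-13875/83776)·(-20944/24975) + 465/644·(-322/4185) = 1/12 ✓
b·A²c: 465/644·161/2790 = 1/24 ✓; 4 stages ⇒ order 4.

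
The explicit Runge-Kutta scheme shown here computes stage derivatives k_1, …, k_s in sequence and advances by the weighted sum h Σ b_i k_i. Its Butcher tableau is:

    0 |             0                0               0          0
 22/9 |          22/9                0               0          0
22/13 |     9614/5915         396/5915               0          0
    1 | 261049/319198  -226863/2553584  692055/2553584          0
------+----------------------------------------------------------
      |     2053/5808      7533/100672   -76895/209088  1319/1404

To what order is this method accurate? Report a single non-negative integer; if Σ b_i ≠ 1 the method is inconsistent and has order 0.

4

b = (2053/5808, 7533/100672, -76895/209088, 1319/1404)
c = (0, 22/9, 22/13, 1)
Ac = (0, 0, 968/5915, 637/2638)
Σ b_i: 2053/5808·1 + 7533/100672·1 + (-76895/209088)·1 + 1319/1404·1 = 1 ✓
b·c: 7533/100672·22/9 + (-76895/209088)·22/13 + 1319/1404·1 = 1/2 ✓
b·c²: 7533/100672·484/81 + (-76895/209088)·484/169 + 1319/1404·1 = 1/3 ✓
b·Ac: (-76895/209088)·968/5915 + 1319/1404·637/2638 = 1/6 ✓
b·c³: 7533/100672·10648/729 + (-76895/209088)·10648/2197 + 1319/1404·1 = 1/4 ✓
b·(c∘Ac): (-76895/209088)·21296/76895 + 1319/1404·637/2638 = 1/8 ✓
b·Ac²: (-76895/209088)·21296/53235 + 1319/1404·2912/11871 = 1/12 ✓
b·A²c: 1319/1404·117/2638 = 1/24 ✓; 4 stages ⇒ order 4.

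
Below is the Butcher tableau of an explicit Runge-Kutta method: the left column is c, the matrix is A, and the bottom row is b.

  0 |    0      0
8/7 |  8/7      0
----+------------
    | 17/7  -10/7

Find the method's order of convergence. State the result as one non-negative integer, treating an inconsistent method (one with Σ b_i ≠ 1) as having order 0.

b = (17/7, -10/7)
c = (0, 8/7)
Σ b_i: 17/7·1 + (-10/7)·1 = 1 ✓
b·c: (-10/7)·8/7 = -80/49 ≠ 1/2 ⇒ order 1.

1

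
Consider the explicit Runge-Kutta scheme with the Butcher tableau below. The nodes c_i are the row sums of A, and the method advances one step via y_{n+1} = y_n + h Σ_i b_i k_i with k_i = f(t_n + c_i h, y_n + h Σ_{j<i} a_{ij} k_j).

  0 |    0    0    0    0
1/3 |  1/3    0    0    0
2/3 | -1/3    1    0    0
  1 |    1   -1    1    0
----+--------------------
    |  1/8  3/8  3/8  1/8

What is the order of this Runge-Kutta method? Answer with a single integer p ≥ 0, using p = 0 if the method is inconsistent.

4

b = (1/8, 3/8, 3/8, 1/8)
c = (0, 1/3, 2/3, 1)
Ac = (0, 0, 1/3, 1/3)
Σ b_i: 1/8·1 + 3/8·1 + 3/8·1 + 1/8·1 = 1 ✓
b·c: 3/8·1/3 + 3/8·2/3 + 1/8·1 = 1/2 ✓
b·c²: 3/8·1/9 + 3/8·4/9 + 1/8·1 = 1/3 ✓
b·Ac: 3/8·1/3 + 1/8·1/3 = 1/6 ✓
b·c³: 3/8·1/27 + 3/8·8/27 + 1/8·1 = 1/4 ✓
b·(c∘Ac): 3/8·2/9 + 1/8·1/3 = 1/8 ✓
b·Ac²: 3/8·1/9 + 1/8·1/3 = 1/12 ✓
b·A²c: 1/8·1/3 = 1/24 ✓; 4 stages ⇒ order 4.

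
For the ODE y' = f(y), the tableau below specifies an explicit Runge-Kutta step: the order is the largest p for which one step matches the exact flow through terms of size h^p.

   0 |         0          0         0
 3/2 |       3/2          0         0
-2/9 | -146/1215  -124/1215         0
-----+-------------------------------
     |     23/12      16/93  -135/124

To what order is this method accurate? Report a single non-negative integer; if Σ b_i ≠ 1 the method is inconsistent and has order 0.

3

b = (23/12, 16/93, -135/124)
c = (0, 3/2, -2/9)
Ac = (0, 0, -62/405)
Σ b_i: 23/12·1 + 16/93·1 + (-135/124)·1 = 1 ✓
b·c: 16/93·3/2 + (-135/124)·(-2/9) = 1/2 ✓
b·c²: 16/93·9/4 + (-135/124)·4/81 = 1/3 ✓
b·Ac: (-135/124)·(-62/405) = 1/6 ✓; 3 stages ⇒ order 3.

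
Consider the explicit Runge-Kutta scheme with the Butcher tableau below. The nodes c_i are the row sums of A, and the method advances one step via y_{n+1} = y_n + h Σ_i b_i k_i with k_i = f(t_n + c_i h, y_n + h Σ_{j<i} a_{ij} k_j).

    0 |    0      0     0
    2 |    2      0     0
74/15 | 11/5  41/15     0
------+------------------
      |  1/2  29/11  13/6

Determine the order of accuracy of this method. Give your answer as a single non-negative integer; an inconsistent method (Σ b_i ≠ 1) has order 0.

b = (1/2, 29/11, 13/6)
c = (0, 2, 74/15)
Ac = (0, 0, 82/15)
Σ b_i: 1/2·1 + 29/11·1 + 13/6·1 = 175/33 ≠ 1 ⇒ order 0.

0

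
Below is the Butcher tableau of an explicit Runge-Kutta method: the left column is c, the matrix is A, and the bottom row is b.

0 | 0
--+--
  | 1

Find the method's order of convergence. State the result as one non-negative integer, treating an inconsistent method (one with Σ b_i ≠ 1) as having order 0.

b = (1)
c = (0)
Σ b_i: 1·1 = 1 ✓; 1 stage ⇒ order 1.

1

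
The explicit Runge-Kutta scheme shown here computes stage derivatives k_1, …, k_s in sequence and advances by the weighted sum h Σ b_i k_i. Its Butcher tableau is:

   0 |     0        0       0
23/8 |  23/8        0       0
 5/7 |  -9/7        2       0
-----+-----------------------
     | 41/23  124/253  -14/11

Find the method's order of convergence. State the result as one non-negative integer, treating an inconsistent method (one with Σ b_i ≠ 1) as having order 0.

2

b = (41/23, 124/253, -14/11)
c = (0, 23/8, 5/7)
Ac = (0, 0, 23/4)
Σ b_i: 41/23·1 + 124/253·1 + (-14/11)·1 = 1 ✓
b·c: 124/253·23/8 + (-14/11)·5/7 = 1/2 ✓
b·c²: 124/253·529/64 + (-14/11)·25/49 = 381/112 ≠ 1/3 ⇒ order 2.
b·Ac: (-14/11)·23/4 = -161/22 ≠ 1/6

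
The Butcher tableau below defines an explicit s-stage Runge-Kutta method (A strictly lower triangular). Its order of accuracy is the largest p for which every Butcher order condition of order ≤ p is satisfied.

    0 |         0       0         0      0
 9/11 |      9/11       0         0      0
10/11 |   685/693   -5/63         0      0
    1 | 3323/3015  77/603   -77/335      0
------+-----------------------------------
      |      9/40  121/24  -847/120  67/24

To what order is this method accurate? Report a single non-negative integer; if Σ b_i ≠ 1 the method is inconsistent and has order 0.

b = (9/40, 121/24, -847/120, 67/24)
c = (0, 9/11, 10/11, 1)
Ac = (0, 0, -5/77, -7/67)
Σ b_i: 9/40·1 + 121/24·1 + (-847/120)·1 + 67/24·1 = 1 ✓
b·c: 121/24·9/11 + (-847/120)·10/11 + 67/24·1 = 1/2 ✓
b·c²: 121/24·81/121 + (-847/120)·100/121 + 67/24·1 = 1/3 ✓
b·Ac: (-847/120)·(-5/77) + 67/24·(-7/67) = 1/6 ✓
b·c³: 121/24·729/1331 + (-847/120)·1000/1331 + 67/24·1 = 1/4 ✓
b·(c∘Ac): (-847/120)·(-50/847) + 67/24·(-7/67) = 1/8 ✓
b·Ac²: (-847/120)·(-45/847) + 67/24·(-7/67) = 1/12 ✓
b·A²c: 67/24·1/67 = 1/24 ✓; 4 stages ⇒ order 4.

4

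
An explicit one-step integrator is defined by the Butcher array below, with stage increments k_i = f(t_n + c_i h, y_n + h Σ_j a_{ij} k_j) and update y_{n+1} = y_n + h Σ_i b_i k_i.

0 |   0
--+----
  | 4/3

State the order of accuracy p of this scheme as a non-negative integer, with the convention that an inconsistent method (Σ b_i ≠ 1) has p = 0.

0

b = (4/3)
c = (0)
Σ b_i: 4/3·1 = 4/3 ≠ 1 ⇒ order 0.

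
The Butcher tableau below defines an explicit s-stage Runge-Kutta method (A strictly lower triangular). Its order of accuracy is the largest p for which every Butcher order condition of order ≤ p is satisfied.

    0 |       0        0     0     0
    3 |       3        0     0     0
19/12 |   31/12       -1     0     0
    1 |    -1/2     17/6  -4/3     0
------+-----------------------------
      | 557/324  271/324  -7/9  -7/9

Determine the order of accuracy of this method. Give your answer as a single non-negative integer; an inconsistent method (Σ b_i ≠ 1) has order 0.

b = (557/324, 271/324, -7/9, -7/9)
c = (0, 3, 19/12, 1)
Ac = (0, 0, -3, 115/18)
Σ b_i: 557/324·1 + 271/324·1 + (-7/9)·1 + (-7/9)·1 = 1 ✓
b·c: 271/324·3 + (-7/9)·19/12 + (-7/9)·1 = 1/2 ✓
b·c²: 271/324·9 + (-7/9)·361/144 + (-7/9)·1 = 6221/1296 ≠ 1/3 ⇒ order 2.
b·Ac: (-7/9)·(-3) + (-7/9)·115/18 = -427/162 ≠ 1/6

2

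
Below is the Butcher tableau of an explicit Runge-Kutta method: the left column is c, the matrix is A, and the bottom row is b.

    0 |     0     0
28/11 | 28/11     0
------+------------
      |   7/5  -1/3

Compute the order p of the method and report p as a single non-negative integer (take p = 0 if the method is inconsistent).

0

b = (7/5, -1/3)
c = (0, 28/11)
Σ b_i: 7/5·1 + (-1/3)·1 = 16/15 ≠ 1 ⇒ order 0.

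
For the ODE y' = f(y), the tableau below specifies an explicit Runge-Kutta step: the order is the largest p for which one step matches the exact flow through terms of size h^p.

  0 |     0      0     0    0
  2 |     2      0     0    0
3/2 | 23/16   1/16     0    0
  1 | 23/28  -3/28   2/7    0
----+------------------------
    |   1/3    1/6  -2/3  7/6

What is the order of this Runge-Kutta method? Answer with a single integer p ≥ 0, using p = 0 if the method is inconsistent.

4

b = (1/3, 1/6, -2/3, 7/6)
c = (0, 2, 3/2, 1)
Ac = (0, 0, 1/8, 3/14)
Σ b_i: 1/3·1 + 1/6·1 + (-2/3)·1 + 7/6·1 = 1 ✓
b·c: 1/6·2 + (-2/3)·3/2 + 7/6·1 = 1/2 ✓
b·c²: 1/6·4 + (-2/3)·9/4 + 7/6·1 = 1/3 ✓
b·Ac: (-2/3)·1/8 + 7/6·3/14 = 1/6 ✓
b·c³: 1/6·8 + (-2/3)·27/8 + 7/6·1 = 1/4 ✓
b·(c∘Ac): (-2/3)·3/16 + 7/6·3/14 = 1/8 ✓
b·Ac²: (-2/3)·1/4 + 7/6·3/14 = 1/12 ✓
b·A²c: 7/6·1/28 = 1/24 ✓; 4 stages ⇒ order 4.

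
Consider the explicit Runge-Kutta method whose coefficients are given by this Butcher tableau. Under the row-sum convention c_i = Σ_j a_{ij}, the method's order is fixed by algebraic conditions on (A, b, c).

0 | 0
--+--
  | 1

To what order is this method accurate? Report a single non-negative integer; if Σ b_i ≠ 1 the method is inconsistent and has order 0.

1

b = (1)
c = (0)
Σ b_i: 1·1 = 1 ✓; 1 stage ⇒ order 1.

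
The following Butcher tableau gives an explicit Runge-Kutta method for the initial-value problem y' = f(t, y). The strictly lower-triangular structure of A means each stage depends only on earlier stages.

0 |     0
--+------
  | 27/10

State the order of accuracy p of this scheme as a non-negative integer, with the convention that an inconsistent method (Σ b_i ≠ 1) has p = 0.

b = (27/10)
c = (0)
Σ b_i: 27/10·1 = 27/10 ≠ 1 ⇒ order 0.

0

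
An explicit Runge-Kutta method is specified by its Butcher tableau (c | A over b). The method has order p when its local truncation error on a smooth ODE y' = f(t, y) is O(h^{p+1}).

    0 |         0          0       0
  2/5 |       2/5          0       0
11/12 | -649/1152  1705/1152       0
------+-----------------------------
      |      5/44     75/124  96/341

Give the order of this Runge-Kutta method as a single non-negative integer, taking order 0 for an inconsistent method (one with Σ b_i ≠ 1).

b = (5/44, 75/124, 96/341)
c = (0, 2/5, 11/12)
Ac = (0, 0, 341/576)
Σ b_i: 5/44·1 + 75/124·1 + 96/341·1 = 1 ✓
b·c: 75/124·2/5 + 96/341·11/12 = 1/2 ✓
b·c²: 75/124·4/25 + 96/341·121/144 = 1/3 ✓
b·Ac: 96/341·341/576 = 1/6 ✓; 3 stages ⇒ order 3.

3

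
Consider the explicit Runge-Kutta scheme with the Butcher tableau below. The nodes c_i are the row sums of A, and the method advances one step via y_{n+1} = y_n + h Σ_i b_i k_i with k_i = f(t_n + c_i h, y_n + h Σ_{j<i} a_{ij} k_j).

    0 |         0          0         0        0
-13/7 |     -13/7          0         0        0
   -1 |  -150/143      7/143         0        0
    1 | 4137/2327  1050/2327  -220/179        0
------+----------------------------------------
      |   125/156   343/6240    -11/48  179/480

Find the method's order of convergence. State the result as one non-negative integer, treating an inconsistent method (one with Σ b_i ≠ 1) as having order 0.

4

b = (125/156, 343/6240, -11/48, 179/480)
c = (0, -13/7, -1, 1)
Ac = (0, 0, -1/11, 70/179)
Σ b_i: 125/156·1 + 343/6240·1 + (-11/48)·1 + 179/480·1 = 1 ✓
b·c: 343/6240·(-13/7) + (-11/48)·(-1) + 179/480·1 = 1/2 ✓
b·c²: 343/6240·169/49 + (-11/48)·1 + 179/480·1 = 1/3 ✓
b·Ac: (-11/48)·(-1/11) + 179/480·70/179 = 1/6 ✓
b·c³: 343/6240·(-2197/343) + (-11/48)·(-1) + 179/480·1 = 1/4 ✓
b·(c∘Ac): (-11/48)·1/11 + 179/480·70/179 = 1/8 ✓
b·Ac²: (-11/48)·13/77 + 179/480·410/1253 = 1/12 ✓
b·A²c: 179/480·20/179 = 1/24 ✓; 4 stages ⇒ order 4.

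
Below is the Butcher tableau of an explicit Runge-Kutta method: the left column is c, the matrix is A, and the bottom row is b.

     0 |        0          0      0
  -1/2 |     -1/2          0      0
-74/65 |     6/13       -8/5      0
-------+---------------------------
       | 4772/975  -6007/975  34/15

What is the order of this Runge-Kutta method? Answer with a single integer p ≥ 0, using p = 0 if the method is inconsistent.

b = (4772/975, -6007/975, 34/15)
c = (0, -1/2, -74/65)
Ac = (0, 0, 4/5)
Σ b_i: 4772/975·1 + (-6007/975)·1 + 34/15·1 = 1 ✓
b·c: (-6007/975)·(-1/2) + 34/15·(-74/65) = 1/2 ✓
b·c²: (-6007/975)·1/4 + 34/15·5476/4225 = 354281/253500 ≠ 1/3 ⇒ order 2.
b·Ac: 34/15·4/5 = 136/75 ≠ 1/6

2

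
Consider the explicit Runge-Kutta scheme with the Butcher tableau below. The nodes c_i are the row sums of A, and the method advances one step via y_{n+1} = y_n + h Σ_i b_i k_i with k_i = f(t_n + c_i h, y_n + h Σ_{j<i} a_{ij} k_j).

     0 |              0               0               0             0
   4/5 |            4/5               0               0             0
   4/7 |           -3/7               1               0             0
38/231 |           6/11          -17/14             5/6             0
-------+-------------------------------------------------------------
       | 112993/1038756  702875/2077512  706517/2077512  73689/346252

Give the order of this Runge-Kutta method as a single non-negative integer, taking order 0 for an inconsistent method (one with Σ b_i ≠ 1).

b = (112993/1038756, 702875/2077512, 706517/2077512, 73689/346252)
c = (0, 4/5, 4/7, 38/231)
Ac = (0, 0, 4/5, -52/105)
Σ b_i: 112993/1038756·1 + 702875/2077512·1 + 706517/2077512·1 + 73689/346252·1 = 1 ✓
b·c: 702875/2077512·4/5 + 706517/2077512·4/7 + 73689/346252·38/231 = 1/2 ✓
b·c²: 702875/2077512·16/25 + 706517/2077512·16/49 + 73689/346252·1444/53361 = 1/3 ✓
b·Ac: 706517/2077512·4/5 + 73689/346252·(-52/105) = 1/6 ✓
b·c³: 702875/2077512·64/125 + 706517/2077512·64/343 + 73689/346252·54872/12326391 = 99782734/419917113 ≠ 1/4 ⇒ order 3.
b·(c∘Ac): 706517/2077512·16/35 + 73689/346252·(-1976/24255) = 1255448/9089115 ≠ 1/8
b·Ac²: 706517/2077512·16/25 + 73689/346252·(-1856/3675) = 1001342/9089115 ≠ 1/12
b·A²c: 73689/346252·2/3 = 24563/173126 ≠ 1/24

3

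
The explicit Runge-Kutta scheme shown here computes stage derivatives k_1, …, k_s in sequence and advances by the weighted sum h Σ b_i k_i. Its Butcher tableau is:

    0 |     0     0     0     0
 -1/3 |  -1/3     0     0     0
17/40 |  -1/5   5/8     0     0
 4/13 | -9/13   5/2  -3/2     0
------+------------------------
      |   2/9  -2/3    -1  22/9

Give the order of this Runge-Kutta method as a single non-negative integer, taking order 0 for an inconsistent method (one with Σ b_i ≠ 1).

b = (2/9, -2/3, -1, 22/9)
c = (0, -1/3, 17/40, 4/13)
Ac = (0, 0, -5/24, -353/240)
Σ b_i: 2/9·1 + (-2/3)·1 + (-1)·1 + 22/9·1 = 1 ✓
b·c: (-2/3)·(-1/3) + (-1)·17/40 + 22/9·4/13 = 857/1560 ≠ 1/2 ⇒ order 1.

1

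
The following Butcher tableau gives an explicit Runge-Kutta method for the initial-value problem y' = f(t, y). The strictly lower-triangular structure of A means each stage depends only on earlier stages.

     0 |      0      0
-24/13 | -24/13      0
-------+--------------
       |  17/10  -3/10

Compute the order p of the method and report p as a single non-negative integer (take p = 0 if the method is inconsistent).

0

b = (17/10, -3/10)
c = (0, -24/13)
Σ b_i: 17/10·1 + (-3/10)·1 = 7/5 ≠ 1 ⇒ order 0.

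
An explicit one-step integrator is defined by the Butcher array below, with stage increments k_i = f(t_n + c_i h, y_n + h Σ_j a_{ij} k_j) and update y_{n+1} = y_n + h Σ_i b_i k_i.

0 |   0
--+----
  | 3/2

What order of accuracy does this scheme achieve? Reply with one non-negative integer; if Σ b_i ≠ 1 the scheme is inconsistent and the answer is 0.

b = (3/2)
c = (0)
Σ b_i: 3/2·1 = 3/2 ≠ 1 ⇒ order 0.

0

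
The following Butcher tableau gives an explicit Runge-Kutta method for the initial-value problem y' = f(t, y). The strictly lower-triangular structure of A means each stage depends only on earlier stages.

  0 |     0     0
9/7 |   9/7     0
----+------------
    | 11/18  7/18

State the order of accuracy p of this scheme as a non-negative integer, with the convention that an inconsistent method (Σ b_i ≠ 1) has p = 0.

b = (11/18, 7/18)
c = (0, 9/7)
Σ b_i: 11/18·1 + 7/18·1 = 1 ✓
b·c: 7/18·9/7 = 1/2 ✓; 2 stages ⇒ order 2.

2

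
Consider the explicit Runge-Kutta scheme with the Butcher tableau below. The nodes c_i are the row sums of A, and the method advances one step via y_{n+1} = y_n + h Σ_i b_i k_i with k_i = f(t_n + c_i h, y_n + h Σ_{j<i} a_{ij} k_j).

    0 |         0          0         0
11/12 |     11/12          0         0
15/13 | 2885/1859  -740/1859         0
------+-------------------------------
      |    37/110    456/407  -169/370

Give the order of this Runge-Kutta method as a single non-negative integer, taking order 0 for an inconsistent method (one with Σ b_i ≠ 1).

3

b = (37/110, 456/407, -169/370)
c = (0, 11/12, 15/13)
Ac = (0, 0, -185/507)
Σ b_i: 37/110·1 + 456/407·1 + (-169/370)·1 = 1 ✓
b·c: 456/407·11/12 + (-169/370)·15/13 = 1/2 ✓
b·c²: 456/407·121/144 + (-169/370)·225/169 = 1/3 ✓
b·Ac: (-169/370)·(-185/507) = 1/6 ✓; 3 stages ⇒ order 3.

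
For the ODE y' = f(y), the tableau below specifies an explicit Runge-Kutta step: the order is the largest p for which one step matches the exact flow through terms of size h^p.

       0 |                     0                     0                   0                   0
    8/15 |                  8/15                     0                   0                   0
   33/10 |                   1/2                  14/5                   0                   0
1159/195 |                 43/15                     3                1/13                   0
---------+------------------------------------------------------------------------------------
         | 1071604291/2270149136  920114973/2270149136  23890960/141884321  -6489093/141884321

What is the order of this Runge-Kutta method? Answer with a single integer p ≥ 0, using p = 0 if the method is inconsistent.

3

b = (1071604291/2270149136, 920114973/2270149136, 23890960/141884321, -6489093/141884321)
c = (0, 8/15, 33/10, 1159/195)
Ac = (0, 0, 112/75, 241/130)
Σ b_i: 1071604291/2270149136·1 + 920114973/2270149136·1 + 23890960/141884321·1 + (-6489093/141884321)·1 = 1 ✓
b·c: 920114973/2270149136·8/15 + 23890960/141884321·33/10 + (-6489093/141884321)·1159/195 = 1/2 ✓
b·c²: 920114973/2270149136·64/225 + 23890960/141884321·1089/100 + (-6489093/141884321)·1343281/38025 = 1/3 ✓
b·Ac: 23890960/141884321·112/75 + (-6489093/141884321)·241/130 = 1/6 ✓
b·c³: 920114973/2270149136·512/3375 + 23890960/141884321·35937/1000 + (-6489093/141884321)·1556862679/7414875 = -1448423649107/415011638925 ≠ 1/4 ⇒ order 3.
b·(c∘Ac): 23890960/141884321·616/125 + (-6489093/141884321)·279319/25350 = 2311728663/7094216050 ≠ 1/8
b·Ac²: 23890960/141884321·896/1125 + (-6489093/141884321)·1319/780 = 7249139743/127695888900 ≠ 1/12
b·A²c: (-6489093/141884321)·112/975 = -18635344/3547108025 ≠ 1/24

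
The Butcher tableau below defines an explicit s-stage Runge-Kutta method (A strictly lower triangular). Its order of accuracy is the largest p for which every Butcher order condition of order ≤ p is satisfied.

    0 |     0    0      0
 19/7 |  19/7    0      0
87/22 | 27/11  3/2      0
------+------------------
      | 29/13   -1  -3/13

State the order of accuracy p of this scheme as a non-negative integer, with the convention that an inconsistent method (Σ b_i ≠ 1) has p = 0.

b = (29/13, -1, -3/13)
c = (0, 19/7, 87/22)
Ac = (0, 0, 57/14)
Σ b_i: 29/13·1 + (-1)·1 + (-3/13)·1 = 1 ✓
b·c: (-1)·19/7 + (-3/13)·87/22 = -7261/2002 ≠ 1/2 ⇒ order 1.

1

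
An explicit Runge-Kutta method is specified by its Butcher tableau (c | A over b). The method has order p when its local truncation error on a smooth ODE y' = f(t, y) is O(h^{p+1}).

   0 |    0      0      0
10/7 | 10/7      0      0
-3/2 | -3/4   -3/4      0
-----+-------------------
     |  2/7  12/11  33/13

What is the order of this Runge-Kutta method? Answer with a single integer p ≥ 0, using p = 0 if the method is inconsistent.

0

b = (2/7, 12/11, 33/13)
c = (0, 10/7, -3/2)
Ac = (0, 0, -15/14)
Σ b_i: 2/7·1 + 12/11·1 + 33/13·1 = 3919/1001 ≠ 1 ⇒ order 0.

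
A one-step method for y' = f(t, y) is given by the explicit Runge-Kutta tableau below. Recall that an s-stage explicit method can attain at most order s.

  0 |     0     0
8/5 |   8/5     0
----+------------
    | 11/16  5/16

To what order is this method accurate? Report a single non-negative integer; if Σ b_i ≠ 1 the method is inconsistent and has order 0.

2

b = (11/16, 5/16)
c = (0, 8/5)
Σ b_i: 11/16·1 + 5/16·1 = 1 ✓
b·c: 5/16·8/5 = 1/2 ✓; 2 stages ⇒ order 2.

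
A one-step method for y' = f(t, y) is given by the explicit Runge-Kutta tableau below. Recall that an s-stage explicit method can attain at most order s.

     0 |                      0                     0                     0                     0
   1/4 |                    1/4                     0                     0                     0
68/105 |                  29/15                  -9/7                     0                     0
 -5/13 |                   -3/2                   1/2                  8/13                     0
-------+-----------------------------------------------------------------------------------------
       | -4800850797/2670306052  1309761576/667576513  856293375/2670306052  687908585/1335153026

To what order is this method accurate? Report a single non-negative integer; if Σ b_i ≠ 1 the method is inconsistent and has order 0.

b = (-4800850797/2670306052, 1309761576/667576513, 856293375/2670306052, 687908585/1335153026)
c = (0, 1/4, 68/105, -5/13)
Ac = (0, 0, -9/28, 5717/10920)
Σ b_i: (-4800850797/2670306052)·1 + 1309761576/667576513·1 + 856293375/2670306052·1 + 687908585/1335153026·1 = 1 ✓
b·c: 1309761576/667576513·1/4 + 856293375/2670306052·68/105 + 687908585/1335153026·(-5/13) = 1/2 ✓
b·c²: 1309761576/667576513·1/16 + 856293375/2670306052·4624/11025 + 687908585/1335153026·25/169 = 1/3 ✓
b·Ac: 856293375/2670306052·(-9/28) + 687908585/1335153026·5717/10920 = 1/6 ✓
b·c³: 1309761576/667576513·1/64 + 856293375/2670306052·314432/1157625 + 687908585/1335153026·(-125/2197) = 386841180275/4373961313176 ≠ 1/4 ⇒ order 3.
b·(c∘Ac): 856293375/2670306052·(-51/245) + 687908585/1335153026·(-5717/28392) = -5463392815/32043672624 ≠ 1/8
b·Ac²: 856293375/2670306052·(-9/112) + 687908585/1335153026·1327069/4586400 = 207447444041/1682292812760 ≠ 1/12
b·A²c: 687908585/1335153026·(-18/91) = -68034915/667576513 ≠ 1/24

3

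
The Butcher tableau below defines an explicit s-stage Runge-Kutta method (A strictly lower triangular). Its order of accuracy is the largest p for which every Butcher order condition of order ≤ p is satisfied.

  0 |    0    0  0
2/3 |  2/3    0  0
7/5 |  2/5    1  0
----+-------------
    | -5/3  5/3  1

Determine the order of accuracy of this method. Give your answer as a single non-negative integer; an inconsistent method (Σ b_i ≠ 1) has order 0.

1

b = (-5/3, 5/3, 1)
c = (0, 2/3, 7/5)
Ac = (0, 0, 2/3)
Σ b_i: (-5/3)·1 + 5/3·1 + 1·1 = 1 ✓
b·c: 5/3·2/3 + 1·7/5 = 113/45 ≠ 1/2 ⇒ order 1.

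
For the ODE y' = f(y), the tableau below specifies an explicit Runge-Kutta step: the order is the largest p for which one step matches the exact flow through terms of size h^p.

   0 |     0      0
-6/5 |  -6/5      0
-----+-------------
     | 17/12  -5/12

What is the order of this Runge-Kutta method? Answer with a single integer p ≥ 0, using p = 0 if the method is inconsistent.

2

b = (17/12, -5/12)
c = (0, -6/5)
Σ b_i: 17/12·1 + (-5/12)·1 = 1 ✓
b·c: (-5/12)·(-6/5) = 1/2 ✓; 2 stages ⇒ order 2.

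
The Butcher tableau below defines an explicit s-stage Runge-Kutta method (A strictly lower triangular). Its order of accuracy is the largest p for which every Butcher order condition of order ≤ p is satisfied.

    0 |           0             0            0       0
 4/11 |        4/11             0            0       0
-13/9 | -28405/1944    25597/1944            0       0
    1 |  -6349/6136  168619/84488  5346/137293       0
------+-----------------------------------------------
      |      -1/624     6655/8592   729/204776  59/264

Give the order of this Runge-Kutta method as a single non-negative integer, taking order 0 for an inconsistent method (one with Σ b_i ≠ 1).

b = (-1/624, 6655/8592, 729/204776, 59/264)
c = (0, 4/11, -13/9, 1)
Ac = (0, 0, 2327/486, 79/118)
Σ b_i: (-1/624)·1 + 6655/8592·1 + 729/204776·1 + 59/264·1 = 1 ✓
b·c: 6655/8592·4/11 + 729/204776·(-13/9) + 59/264·1 = 1/2 ✓
b·c²: 6655/8592·16/121 + 729/204776·169/81 + 59/264·1 = 1/3 ✓
b·Ac: 729/204776·2327/486 + 59/264·79/118 = 1/6 ✓
b·c³: 6655/8592·64/1331 + 729/204776·(-2197/729) + 59/264·1 = 1/4 ✓
b·(c∘Ac): 729/204776·(-30251/4374) + 59/264·79/118 = 1/8 ✓
b·Ac²: 729/204776·4654/2673 + 59/264·224/649 = 1/12 ✓
b·A²c: 59/264·11/59 = 1/24 ✓; 4 stages ⇒ order 4.

4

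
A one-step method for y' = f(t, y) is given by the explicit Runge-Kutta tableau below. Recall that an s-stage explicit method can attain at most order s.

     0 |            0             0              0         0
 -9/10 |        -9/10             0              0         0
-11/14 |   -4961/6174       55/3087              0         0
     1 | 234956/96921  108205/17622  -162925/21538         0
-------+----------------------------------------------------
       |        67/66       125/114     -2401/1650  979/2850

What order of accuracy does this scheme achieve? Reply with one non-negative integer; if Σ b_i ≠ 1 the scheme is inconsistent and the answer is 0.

b = (67/66, 125/114, -2401/1650, 979/2850)
c = (0, -9/10, -11/14, 1)
Ac = (0, 0, -11/686, 817/1958)
Σ b_i: 67/66·1 + 125/114·1 + (-2401/1650)·1 + 979/2850·1 = 1 ✓
b·c: 125/114·(-9/10) + (-2401/1650)·(-11/14) + 979/2850·1 = 1/2 ✓
b·c²: 125/114·81/100 + (-2401/1650)·121/196 + 979/2850·1 = 1/3 ✓
b·Ac: (-2401/1650)·(-11/686) + 979/2850·817/1958 = 1/6 ✓
b·c³: 125/114·(-729/1000) + (-2401/1650)·(-1331/2744) + 979/2850·1 = 1/4 ✓
b·(c∘Ac): (-2401/1650)·121/9604 + 979/2850·817/1958 = 1/8 ✓
b·Ac²: (-2401/1650)·99/6860 + 979/2850·5947/19580 = 1/12 ✓
b·A²c: 979/2850·475/3916 = 1/24 ✓; 4 stages ⇒ order 4.

4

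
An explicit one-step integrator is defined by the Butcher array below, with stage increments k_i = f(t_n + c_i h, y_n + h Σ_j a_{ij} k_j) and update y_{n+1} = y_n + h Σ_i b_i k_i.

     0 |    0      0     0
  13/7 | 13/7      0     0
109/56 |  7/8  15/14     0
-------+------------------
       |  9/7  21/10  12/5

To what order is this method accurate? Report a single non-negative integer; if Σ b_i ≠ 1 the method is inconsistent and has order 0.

b = (9/7, 21/10, 12/5)
c = (0, 13/7, 109/56)
Ac = (0, 0, 195/98)
Σ b_i: 9/7·1 + 21/10·1 + 12/5·1 = 81/14 ≠ 1 ⇒ order 0.

0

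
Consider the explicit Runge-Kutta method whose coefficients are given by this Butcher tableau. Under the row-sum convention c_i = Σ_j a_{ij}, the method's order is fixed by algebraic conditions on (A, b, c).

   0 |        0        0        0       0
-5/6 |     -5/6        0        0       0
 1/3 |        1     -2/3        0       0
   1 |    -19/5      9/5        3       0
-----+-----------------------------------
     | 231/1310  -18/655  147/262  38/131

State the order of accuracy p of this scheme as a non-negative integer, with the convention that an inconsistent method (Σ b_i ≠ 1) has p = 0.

3

b = (231/1310, -18/655, 147/262, 38/131)
c = (0, -5/6, 1/3, 1)
Ac = (0, 0, 5/9, -1/2)
Σ b_i: 231/1310·1 + (-18/655)·1 + 147/262·1 + 38/131·1 = 1 ✓
b·c: (-18/655)·(-5/6) + 147/262·1/3 + 38/131·1 = 1/2 ✓
b·c²: (-18/655)·25/36 + 147/262·1/9 + 38/131·1 = 1/3 ✓
b·Ac: 147/262·5/9 + 38/131·(-1/2) = 1/6 ✓
b·c³: (-18/655)·(-125/216) + 147/262·1/27 + 38/131·1 = 1541/4716 ≠ 1/4 ⇒ order 3.
b·(c∘Ac): 147/262·5/27 + 38/131·(-1/2) = -97/2358 ≠ 1/8
b·Ac²: 147/262·(-25/54) + 38/131·19/12 = 941/4716 ≠ 1/12
b·A²c: 38/131·5/3 = 190/393 ≠ 1/24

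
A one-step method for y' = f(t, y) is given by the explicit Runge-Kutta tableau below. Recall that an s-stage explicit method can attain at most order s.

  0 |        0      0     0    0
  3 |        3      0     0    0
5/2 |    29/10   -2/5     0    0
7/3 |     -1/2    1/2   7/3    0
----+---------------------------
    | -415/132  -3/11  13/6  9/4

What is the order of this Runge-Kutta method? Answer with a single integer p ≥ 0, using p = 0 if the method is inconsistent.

1

b = (-415/132, -3/11, 13/6, 9/4)
c = (0, 3, 5/2, 7/3)
Ac = (0, 0, -6/5, 22/3)
Σ b_i: (-415/132)·1 + (-3/11)·1 + 13/6·1 + 9/4·1 = 1 ✓
b·c: (-3/11)·3 + 13/6·5/2 + 9/4·7/3 = 325/33 ≠ 1/2 ⇒ order 1.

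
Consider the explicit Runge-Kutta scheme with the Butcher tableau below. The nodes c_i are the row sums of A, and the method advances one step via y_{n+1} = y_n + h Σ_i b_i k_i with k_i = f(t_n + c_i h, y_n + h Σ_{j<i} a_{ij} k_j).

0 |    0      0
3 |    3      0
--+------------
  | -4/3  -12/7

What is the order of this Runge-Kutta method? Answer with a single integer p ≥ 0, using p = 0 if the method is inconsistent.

0

b = (-4/3, -12/7)
c = (0, 3)
Σ b_i: (-4/3)·1 + (-12/7)·1 = -64/21 ≠ 1 ⇒ order 0.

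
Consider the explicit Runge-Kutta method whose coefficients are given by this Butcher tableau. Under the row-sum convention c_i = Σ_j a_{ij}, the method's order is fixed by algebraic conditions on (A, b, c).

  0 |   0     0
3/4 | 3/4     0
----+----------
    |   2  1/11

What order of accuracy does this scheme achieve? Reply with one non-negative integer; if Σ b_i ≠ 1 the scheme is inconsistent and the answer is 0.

b = (2, 1/11)
c = (0, 3/4)
Σ b_i: 2·1 + 1/11·1 = 23/11 ≠ 1 ⇒ order 0.

0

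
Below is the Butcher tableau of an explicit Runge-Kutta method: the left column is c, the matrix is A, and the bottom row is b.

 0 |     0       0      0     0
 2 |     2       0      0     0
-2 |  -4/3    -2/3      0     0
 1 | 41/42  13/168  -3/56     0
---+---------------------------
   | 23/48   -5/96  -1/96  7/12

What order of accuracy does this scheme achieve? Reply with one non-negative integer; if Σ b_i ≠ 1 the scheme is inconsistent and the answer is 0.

4

b = (23/48, -5/96, -1/96, 7/12)
c = (0, 2, -2, 1)
Ac = (0, 0, -4/3, 11/42)
Σ b_i: 23/48·1 + (-5/96)·1 + (-1/96)·1 + 7/12·1 = 1 ✓
b·c: (-5/96)·2 + (-1/96)·(-2) + 7/12·1 = 1/2 ✓
b·c²: (-5/96)·4 + (-1/96)·4 + 7/12·1 = 1/3 ✓
b·Ac: (-1/96)·(-4/3) + 7/12·11/42 = 1/6 ✓
b·c³: (-5/96)·8 + (-1/96)·(-8) + 7/12·1 = 1/4 ✓
b·(c∘Ac): (-1/96)·8/3 + 7/12·11/42 = 1/8 ✓
b·Ac²: (-1/96)·(-8/3) + 7/12·2/21 = 1/12 ✓
b·A²c: 7/12·1/14 = 1/24 ✓; 4 stages ⇒ order 4.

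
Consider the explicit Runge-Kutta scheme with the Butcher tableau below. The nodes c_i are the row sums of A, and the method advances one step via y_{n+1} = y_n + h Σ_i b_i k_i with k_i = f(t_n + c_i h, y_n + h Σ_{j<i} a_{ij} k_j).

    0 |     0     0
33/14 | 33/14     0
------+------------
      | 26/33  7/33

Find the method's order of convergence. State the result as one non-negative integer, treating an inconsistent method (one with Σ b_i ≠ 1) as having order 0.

b = (26/33, 7/33)
c = (0, 33/14)
Σ b_i: 26/33·1 + 7/33·1 = 1 ✓
b·c: 7/33·33/14 = 1/2 ✓; 2 stages ⇒ order 2.

2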